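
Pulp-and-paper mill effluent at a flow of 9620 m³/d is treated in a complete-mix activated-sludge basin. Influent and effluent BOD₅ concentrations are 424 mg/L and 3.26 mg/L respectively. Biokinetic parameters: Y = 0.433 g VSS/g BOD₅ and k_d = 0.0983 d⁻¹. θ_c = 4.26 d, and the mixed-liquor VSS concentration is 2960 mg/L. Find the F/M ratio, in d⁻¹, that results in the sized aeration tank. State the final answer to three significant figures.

F/M ≈ 0.775 d⁻¹

From the SRT design equation V = Y Q (S₀−S) θ_c / [X (1 + k_d θ_c)] = 0.433 × 9620 × (424 − 3.26) × 4.26 / [2960 × (1 + 0.0983 × 4.26)] = 7.47×10^6 / 4200 = 1778 m³.
Food-to-microorganism ratio F/M = Q S₀ / (V X) = 9620 × 424 / (1778 × 2960) = 0.7751 d⁻¹.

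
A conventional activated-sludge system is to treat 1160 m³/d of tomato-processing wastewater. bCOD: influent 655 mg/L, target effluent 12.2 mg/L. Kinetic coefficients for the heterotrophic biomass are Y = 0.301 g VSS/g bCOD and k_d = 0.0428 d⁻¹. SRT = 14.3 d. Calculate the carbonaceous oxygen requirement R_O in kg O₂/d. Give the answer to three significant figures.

The observed yield is Y_obs = Y/(1 + k_d·θ_c) = 0.301 / (1 + 0.0428 × 14.3) = 0.301 / 1.612 = 0.1867 g VSS per g bCOD removed.
Mass of bCOD removed per day: Q(S₀ − S) = 1160 × 642.8 g/m³ = 745.6 kg/d.
Biomass synthesised: P_X = Y_obs × 745.6 = 139.2 kg VSS/d.
Carbonaceous O₂ demand = substrate oxidised − cell-mass equivalent = 745.6 − 1.42 × 139.2 = 547.9 kg O₂/d.

R_O ≈ 548 kg O₂/d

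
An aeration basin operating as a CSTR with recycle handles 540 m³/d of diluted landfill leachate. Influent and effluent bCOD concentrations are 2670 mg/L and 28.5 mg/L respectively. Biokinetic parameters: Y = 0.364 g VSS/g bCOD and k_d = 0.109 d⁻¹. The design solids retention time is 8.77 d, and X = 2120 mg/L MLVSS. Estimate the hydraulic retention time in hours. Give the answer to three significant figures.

τ ≈ 48.8 h

Steady-state biomass mass balance: V·X·(1 + k_d·θ_c) = Y·Q·(S₀ − S)·θ_c, so V = 0.364 × 540 × (2670 − 28.5) × 8.77 / [2120 × (1 + 0.109 × 8.77)] = 4.55×10^6 / 4147 = 1098 m³.
Hydraulic retention time τ = V/Q = 1098 / 540 = 2.034 d = 48.81 h.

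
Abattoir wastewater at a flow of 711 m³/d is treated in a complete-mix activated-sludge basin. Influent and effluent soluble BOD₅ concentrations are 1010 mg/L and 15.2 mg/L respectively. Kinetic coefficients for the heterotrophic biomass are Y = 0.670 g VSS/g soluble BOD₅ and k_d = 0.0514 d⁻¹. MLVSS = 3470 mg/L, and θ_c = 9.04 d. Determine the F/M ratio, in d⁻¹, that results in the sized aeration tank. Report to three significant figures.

F/M ≈ 0.246 d⁻¹

Rearranging the biomass balance for a CMAS with decay, V = Y·Q·ΔS·θ_c / [X·(1+k_d θ_c)] = 0.670 × 711 × (1010 − 15.2) × 9.04 / [3470 × (1 + 0.0514 × 9.04)] = 4.28×10^6 / 5082 = 842.9 m³.
F/M = applied load / biomass = Q·S₀/(V·X) = 711 × 1010 / (842.9 × 3470) = 0.2455 d⁻¹.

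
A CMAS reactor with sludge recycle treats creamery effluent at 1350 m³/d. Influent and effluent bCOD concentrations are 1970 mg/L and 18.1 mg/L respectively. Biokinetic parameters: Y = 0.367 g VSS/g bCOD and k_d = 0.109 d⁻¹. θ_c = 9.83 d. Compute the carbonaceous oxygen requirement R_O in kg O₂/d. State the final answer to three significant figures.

R_O ≈ 1970 kg O₂/d

Y_obs = Y / (1 + k_d θ_c) = 0.367 / (1 + 0.109 × 9.83) = 0.367 / 2.071 = 0.1772.
Q·(S₀ − S) = 1350 × (1970 − 18.1) × 10⁻³ = 2635 kg/d removed.
P_X = Y_obs·Q·(S₀ − S) = 0.1772 × 2635 = 466.9 kg VSS/d.
R_O = Q·(S₀ − S) − 1.42·P_X = 2635 − 1.42 × 466.9 = 1972 kg O₂/d.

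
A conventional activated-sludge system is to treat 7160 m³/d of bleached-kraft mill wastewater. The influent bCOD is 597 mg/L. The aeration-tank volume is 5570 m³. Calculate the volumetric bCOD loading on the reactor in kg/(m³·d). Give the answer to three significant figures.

Volumetric loading L_v = Q·S₀ / V = 7160 × 597 g/m³ / 5570 m³ = 767.4 g/(m³·d) = 0.7674 kg bCOD/(m³·d).

L_v ≈ 0.767 kg bCOD/(m³·d)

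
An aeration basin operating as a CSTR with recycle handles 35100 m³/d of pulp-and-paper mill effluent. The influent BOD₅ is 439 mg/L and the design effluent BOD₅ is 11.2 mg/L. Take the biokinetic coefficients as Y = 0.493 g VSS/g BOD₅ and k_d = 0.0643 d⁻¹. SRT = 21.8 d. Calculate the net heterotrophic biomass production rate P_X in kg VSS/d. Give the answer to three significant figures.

Y_obs = Y / (1 + k_d θ_c) = 0.493 / (1 + 0.0643 × 21.8) = 0.493 / 2.402 = 0.2053.
Substrate removed = Q·(S₀ − S) = 35100 m³/d × (439 − 11.2) g/m³ = 1.5×10^7 g/d = 15016 kg/d.
So the net sludge growth is P_X = 0.2053 × 15016 = 3082 kg VSS/d.

P_X ≈ 3080 kg VSS/d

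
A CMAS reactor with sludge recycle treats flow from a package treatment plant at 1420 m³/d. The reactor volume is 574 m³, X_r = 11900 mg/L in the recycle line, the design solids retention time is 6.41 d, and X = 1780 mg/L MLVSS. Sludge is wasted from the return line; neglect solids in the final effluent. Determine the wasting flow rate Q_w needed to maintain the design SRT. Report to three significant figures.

Q_w ≈ 13.4 m³/d

Q_w = (V·X)/(θ_c X_r) = 574.0 × 1780 / (6.41 × 11900) = 13.39 m³/d.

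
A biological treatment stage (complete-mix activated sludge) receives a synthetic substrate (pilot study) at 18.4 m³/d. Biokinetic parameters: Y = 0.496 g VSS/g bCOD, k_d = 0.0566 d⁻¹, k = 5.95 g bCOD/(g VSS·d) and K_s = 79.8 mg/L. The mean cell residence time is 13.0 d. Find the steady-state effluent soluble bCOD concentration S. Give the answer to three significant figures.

S ≈ 3.78 mg/L

From the Monod/SRT balance for a CMAS, S = K_s·(1+k_d θ_c)/[θ_c·(Y k − k_d) − 1] = 79.8 × (1 + 0.0566 × 13.0) / [13.0 × (0.496 × 5.95 − 0.0566) − 1] = 138.5 / 36.63 = 3.782 mg/L.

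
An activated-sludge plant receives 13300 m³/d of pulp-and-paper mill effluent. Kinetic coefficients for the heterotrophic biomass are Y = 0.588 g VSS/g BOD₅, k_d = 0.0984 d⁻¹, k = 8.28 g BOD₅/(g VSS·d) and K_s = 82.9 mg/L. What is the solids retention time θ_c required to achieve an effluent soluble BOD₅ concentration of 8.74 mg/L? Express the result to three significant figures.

At the target effluent, Y k S/(K_s+S) = 0.588×8.28×8.74/91.64 = 0.4643 d⁻¹.
Then 1/θ_c = μ − k_d = 0.4643 − 0.0984 = 0.3659 d⁻¹, giving θ_c = 2.733 d.

θ_c ≈ 2.73 d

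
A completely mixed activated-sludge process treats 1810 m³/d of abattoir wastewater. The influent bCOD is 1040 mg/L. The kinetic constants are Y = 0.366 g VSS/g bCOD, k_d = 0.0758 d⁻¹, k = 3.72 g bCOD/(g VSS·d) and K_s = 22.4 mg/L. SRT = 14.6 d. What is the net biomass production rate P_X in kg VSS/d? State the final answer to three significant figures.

For a completely mixed reactor with recycle the Lawrence–McCarty relation gives S = K_s·(1 + k_d·θ_c) / [θ_c·(Y·k − k_d) − 1] = 22.4 × (1 + 0.0758 × 14.6) / [14.6 × (0.366 × 3.72 − 0.0758) − 1] = 47.19 / 17.77 = 2.655 mg/L.
The observed yield is Y_obs = Y/(1 + k_d·θ_c) = 0.366 / (1 + 0.0758 × 14.6) = 0.366 / 2.107 = 0.1737 g VSS per g bCOD removed.
ΔS = 1040 − 2.66 = 1037 mg/L, so the substrate removal rate is 1810 × 1037/1000 = 1878 kg bCOD/d.
So the net sludge growth is P_X = 0.1737 × 1878 = 326.2 kg VSS/d.

P_X ≈ 326 kg VSS/d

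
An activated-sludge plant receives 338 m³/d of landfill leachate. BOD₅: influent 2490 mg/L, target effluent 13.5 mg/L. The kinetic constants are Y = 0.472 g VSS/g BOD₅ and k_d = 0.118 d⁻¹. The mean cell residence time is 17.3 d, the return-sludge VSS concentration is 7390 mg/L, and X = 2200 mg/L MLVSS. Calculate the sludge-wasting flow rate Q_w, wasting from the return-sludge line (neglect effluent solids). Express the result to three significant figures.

Q_w ≈ 17.6 m³/d

From the SRT design equation V = Y Q (S₀−S) θ_c / [X (1 + k_d θ_c)] = 0.472 × 338 × (2490 − 13.5) × 17.3 / [2200 × (1 + 0.118 × 17.3)] = 6.84×10^6 / 6691 = 1022 m³.
θ_c = V·X/(Q_w·X_r) when wasting from the recycle, so Q_w = V·X/(θ_c·X_r) = 1022 × 2200 / (17.3 × 7390) = 17.58 m³/d.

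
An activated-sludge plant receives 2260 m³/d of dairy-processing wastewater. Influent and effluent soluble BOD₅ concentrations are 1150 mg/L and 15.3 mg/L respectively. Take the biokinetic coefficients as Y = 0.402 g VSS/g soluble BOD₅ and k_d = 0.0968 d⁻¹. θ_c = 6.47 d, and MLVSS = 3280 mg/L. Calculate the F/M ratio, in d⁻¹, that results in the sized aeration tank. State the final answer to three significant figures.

F/M ≈ 0.634 d⁻¹

From the SRT design equation V = Y Q (S₀−S) θ_c / [X (1 + k_d θ_c)] = 0.402 × 2260 × (1150 − 15.3) × 6.47 / [3280 × (1 + 0.0968 × 6.47)] = 6.67×10^6 / 5334 = 1250 m³.
F/M = Q·S₀ / (V·X) = 2260 × 1150 / (1250 × 3280) = 0.6337 g soluble BOD₅·(g VSS·d)⁻¹.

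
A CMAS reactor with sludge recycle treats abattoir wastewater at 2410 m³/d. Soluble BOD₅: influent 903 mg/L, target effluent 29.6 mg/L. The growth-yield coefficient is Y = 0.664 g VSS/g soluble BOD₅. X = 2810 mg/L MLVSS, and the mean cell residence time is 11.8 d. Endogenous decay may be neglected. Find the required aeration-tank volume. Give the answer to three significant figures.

V·X = Y·Q·ΔS·θ_c gives V = 0.664 × 2410 × (903 − 29.6) × 11.8 / 2810 = 5869 m³.

V ≈ 5870 m³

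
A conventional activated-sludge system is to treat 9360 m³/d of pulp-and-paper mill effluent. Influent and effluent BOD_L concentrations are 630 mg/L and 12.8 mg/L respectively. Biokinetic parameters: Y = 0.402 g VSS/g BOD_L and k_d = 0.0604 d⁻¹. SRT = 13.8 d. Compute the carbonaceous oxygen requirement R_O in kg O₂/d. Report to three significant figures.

R_O ≈ 3980 kg O₂/d

Correct the yield for decay: Y_obs = Y/(1 + k_d θ_c) = 0.402 / (1 + 0.0604 × 13.8) = 0.402 / 1.834 = 0.2193.
ΔS = 630 − 12.8 = 617.2 mg/L, so the substrate removal rate is 9360 × 617.2/1000 = 5777 kg BOD_L/d.
P_X = Y_obs·Q·(S₀ − S) = 0.2193 × 5777 = 1267 kg VSS/d.
Carbonaceous O₂ demand = substrate oxidised − cell-mass equivalent = 5777 − 1.42 × 1267 = 3978 kg O₂/d.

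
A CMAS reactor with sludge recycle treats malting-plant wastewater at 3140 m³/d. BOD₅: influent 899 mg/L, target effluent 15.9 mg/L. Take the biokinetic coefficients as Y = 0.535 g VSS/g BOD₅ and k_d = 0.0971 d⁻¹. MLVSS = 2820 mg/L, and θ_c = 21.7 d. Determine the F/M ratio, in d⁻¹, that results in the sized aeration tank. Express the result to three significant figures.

F/M ≈ 0.272 d⁻¹

Rearranging the biomass balance for a CMAS with decay, V = Y·Q·ΔS·θ_c / [X·(1+k_d θ_c)] = 0.535 × 3140 × (899 − 15.9) × 21.7 / [2820 × (1 + 0.0971 × 21.7)] = 3.22×10^7 / 8762 = 3674 m³.
Food-to-microorganism ratio F/M = Q S₀ / (V X) = 3140 × 899 / (3674 × 2820) = 0.2725 d⁻¹.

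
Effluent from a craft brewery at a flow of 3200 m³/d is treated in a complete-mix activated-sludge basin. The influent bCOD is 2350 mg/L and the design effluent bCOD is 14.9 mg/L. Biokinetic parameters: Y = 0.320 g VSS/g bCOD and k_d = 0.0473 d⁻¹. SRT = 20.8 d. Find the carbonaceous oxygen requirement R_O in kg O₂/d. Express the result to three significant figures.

R_O ≈ 5760 kg O₂/d

Y_obs = Y / (1 + k_d θ_c) = 0.320 / (1 + 0.0473 × 20.8) = 0.320 / 1.984 = 0.1613.
ΔS = 2350 − 14.9 = 2335 mg/L, so the substrate removal rate is 3200 × 2335/1000 = 7472 kg bCOD/d.
Net sludge production P_X = 0.1613 × 7472 = 1205 kg VSS/d.
R_O = Q·ΔS − 1.42 P_X = 7472 − 1712 = 5761 kg O₂/d.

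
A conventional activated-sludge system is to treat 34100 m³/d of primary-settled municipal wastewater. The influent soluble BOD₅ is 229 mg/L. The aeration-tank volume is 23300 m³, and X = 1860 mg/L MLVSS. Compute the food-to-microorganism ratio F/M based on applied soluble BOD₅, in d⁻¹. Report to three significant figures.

F/M = Q·S₀ / (V·X) = 34100 × 229 / (23300 × 1860) = 0.1802 g soluble BOD₅·(g VSS·d)⁻¹.

F/M ≈ 0.180 d⁻¹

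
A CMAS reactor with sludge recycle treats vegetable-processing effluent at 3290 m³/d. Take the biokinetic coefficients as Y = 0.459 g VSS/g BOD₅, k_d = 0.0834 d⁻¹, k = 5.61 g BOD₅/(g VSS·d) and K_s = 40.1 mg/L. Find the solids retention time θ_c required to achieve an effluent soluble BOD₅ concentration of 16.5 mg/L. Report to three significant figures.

At the target effluent, Y k S/(K_s+S) = 0.459×5.61×16.5/56.60 = 0.7507 d⁻¹.
θ_c = 1/(μ − k_d) = 1/(0.7507 − 0.0834) = 1/0.6673 = 1.499 d.

θ_c ≈ 1.50 d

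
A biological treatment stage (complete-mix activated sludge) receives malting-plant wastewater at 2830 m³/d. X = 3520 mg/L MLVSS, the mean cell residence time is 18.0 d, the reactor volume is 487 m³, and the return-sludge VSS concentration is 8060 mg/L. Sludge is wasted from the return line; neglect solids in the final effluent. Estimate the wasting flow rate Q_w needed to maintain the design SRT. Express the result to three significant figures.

Q_w ≈ 11.8 m³/d

Q_w = (V·X)/(θ_c X_r) = 487.0 × 3520 / (18.0 × 8060) = 11.82 m³/d.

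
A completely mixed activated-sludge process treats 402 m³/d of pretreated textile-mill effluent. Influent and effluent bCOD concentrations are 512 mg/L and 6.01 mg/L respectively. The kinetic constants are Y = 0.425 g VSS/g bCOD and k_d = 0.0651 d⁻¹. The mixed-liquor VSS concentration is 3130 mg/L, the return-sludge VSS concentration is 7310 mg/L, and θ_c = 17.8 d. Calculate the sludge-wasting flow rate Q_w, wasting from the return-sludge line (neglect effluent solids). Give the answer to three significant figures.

Q_w ≈ 5.48 m³/d

Steady-state biomass mass balance: V·X·(1 + k_d·θ_c) = Y·Q·(S₀ − S)·θ_c, so V = 0.425 × 402 × (512 − 6.01) × 17.8 / [3130 × (1 + 0.0651 × 17.8)] = 1.54×10^6 / 6757 = 227.7 m³.
θ_c = V·X/(Q_w·X_r) when wasting from the recycle, so Q_w = V·X/(θ_c·X_r) = 227.7 × 3130 / (17.8 × 7310) = 5.478 m³/d.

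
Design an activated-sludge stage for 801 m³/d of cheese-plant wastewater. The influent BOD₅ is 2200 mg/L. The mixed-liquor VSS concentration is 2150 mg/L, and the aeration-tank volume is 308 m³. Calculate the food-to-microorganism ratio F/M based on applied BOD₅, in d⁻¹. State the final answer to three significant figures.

F/M = Q·S₀ / (V·X) = 801 × 2200 / (308.0 × 2150) = 2.661 g BOD₅·(g VSS·d)⁻¹.

F/M ≈ 2.66 d⁻¹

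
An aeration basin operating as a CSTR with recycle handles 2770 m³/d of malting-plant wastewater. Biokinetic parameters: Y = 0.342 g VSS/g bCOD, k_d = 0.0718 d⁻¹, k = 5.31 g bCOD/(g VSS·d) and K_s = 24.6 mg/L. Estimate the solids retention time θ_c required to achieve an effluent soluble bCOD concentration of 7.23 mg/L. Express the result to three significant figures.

From 1/θ_c = Y·k·S/(K_s + S) − k_d: Y·k·S/(K_s+S) = 0.342 × 5.31 × 7.23 / (24.6 + 7.23) = 0.4125 d⁻¹.
Then 1/θ_c = μ − k_d = 0.4125 − 0.0718 = 0.3407 d⁻¹, giving θ_c = 2.935 d.

θ_c ≈ 2.94 d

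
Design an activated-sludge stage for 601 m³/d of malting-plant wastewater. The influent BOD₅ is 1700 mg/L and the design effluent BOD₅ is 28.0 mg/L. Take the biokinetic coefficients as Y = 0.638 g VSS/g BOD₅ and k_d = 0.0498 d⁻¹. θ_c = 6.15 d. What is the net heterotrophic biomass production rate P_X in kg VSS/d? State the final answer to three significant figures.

P_X ≈ 491 kg VSS/d

Correct the yield for decay: Y_obs = Y/(1 + k_d θ_c) = 0.638 / (1 + 0.0498 × 6.15) = 0.638 / 1.306 = 0.4884.
ΔS = 1700 − 28.0 = 1672 mg/L, so the substrate removal rate is 601 × 1672/1000 = 1005 kg BOD₅/d.
Net biomass production P_X = Y_obs × Q·(S₀ − S) = 0.4884 × 1005 = 490.8 kg VSS/d.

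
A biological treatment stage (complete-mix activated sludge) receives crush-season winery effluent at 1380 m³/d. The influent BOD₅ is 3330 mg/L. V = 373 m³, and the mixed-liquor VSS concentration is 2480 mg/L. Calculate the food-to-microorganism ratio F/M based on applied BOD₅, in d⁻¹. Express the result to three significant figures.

F/M ≈ 4.97 d⁻¹

F/M = Q·S₀ / (V·X) = 1380 × 3330 / (373.0 × 2480) = 4.968 g BOD₅·(g VSS·d)⁻¹.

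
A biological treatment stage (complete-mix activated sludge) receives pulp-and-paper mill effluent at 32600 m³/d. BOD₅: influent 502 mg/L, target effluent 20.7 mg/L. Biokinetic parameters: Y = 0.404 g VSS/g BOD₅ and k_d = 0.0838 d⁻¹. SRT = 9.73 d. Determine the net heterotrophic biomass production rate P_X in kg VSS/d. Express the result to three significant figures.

P_X ≈ 3490 kg VSS/d

Y_obs = Y / (1 + k_d θ_c) = 0.404 / (1 + 0.0838 × 9.73) = 0.404 / 1.815 = 0.2225.
ΔS = 502 − 20.7 = 481.3 mg/L, so the substrate removal rate is 32600 × 481.3/1000 = 15690 kg BOD₅/d.
So the net sludge growth is P_X = 0.2225 × 15690 = 3492 kg VSS/d.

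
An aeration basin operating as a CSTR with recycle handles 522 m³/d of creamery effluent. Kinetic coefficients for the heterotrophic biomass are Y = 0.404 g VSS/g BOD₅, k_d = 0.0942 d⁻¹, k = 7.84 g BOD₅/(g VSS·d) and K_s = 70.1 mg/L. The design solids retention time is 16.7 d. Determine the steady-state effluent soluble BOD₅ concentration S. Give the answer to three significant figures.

Effluent substrate depends only on kinetics and SRT: S = K_s(1 + k_d θ_c) / [θ_c(Yk − k_d) − 1] = 70.1 × (1 + 0.0942 × 16.7) / [16.7 × (0.404 × 7.84 − 0.0942) − 1] = 180.4 / 50.32 = 3.584 mg/L.

S ≈ 3.58 mg/L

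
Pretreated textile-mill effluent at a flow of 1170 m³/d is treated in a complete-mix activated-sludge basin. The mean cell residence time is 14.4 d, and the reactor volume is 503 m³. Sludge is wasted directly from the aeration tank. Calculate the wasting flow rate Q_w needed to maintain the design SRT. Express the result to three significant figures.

Q_w ≈ 34.9 m³/d

With mixed-liquor wasting, θ_c = V/Q_w, so Q_w = V/θ_c = 503.0/14.4 = 34.93 m³/d.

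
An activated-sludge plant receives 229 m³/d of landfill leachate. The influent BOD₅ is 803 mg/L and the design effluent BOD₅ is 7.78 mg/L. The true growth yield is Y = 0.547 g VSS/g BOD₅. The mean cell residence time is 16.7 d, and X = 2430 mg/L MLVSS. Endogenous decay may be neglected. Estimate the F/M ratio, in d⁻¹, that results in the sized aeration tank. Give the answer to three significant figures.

F/M ≈ 0.111 d⁻¹

Biomass mass balance (decay neglected): V·X = Y·Q·(S₀ − S)·θ_c, so V = 0.547 × 229 × (803 − 7.78) × 16.7 / 2430 = 684.6 m³.
Food-to-microorganism ratio F/M = Q S₀ / (V X) = 229 × 803 / (684.6 × 2430) = 0.1105 d⁻¹.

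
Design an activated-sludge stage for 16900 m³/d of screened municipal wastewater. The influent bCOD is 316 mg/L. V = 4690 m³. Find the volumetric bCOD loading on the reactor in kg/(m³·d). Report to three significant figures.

Applied bCOD load per unit volume = Q·S₀/V = (16900 × 316/1000)/4690 = 1.139 kg bCOD·m⁻³·d⁻¹.

L_v ≈ 1.14 kg bCOD/(m³·d)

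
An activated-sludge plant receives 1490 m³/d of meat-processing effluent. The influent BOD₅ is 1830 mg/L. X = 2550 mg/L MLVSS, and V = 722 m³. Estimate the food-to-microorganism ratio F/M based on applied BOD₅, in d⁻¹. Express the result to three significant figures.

F/M ≈ 1.48 d⁻¹

F/M = Q·S₀ / (V·X) = 1490 × 1830 / (722.0 × 2550) = 1.481 g BOD₅·(g VSS·d)⁻¹.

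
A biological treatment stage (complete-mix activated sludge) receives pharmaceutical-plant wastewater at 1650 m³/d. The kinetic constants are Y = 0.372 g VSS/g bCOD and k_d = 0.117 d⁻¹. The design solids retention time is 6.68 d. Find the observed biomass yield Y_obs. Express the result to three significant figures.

Y_obs = Y / (1 + k_d θ_c) = 0.372 / (1 + 0.117 × 6.68) = 0.372 / 1.782 = 0.2088.

Y_obs ≈ 0.209 g VSS/g bCOD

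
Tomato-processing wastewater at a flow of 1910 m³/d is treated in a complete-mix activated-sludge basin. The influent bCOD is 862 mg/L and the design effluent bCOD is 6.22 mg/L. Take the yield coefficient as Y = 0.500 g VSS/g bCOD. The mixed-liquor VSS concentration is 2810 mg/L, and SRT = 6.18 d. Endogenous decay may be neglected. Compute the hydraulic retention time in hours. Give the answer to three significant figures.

τ ≈ 22.6 h

V·X = Y·Q·ΔS·θ_c gives V = 0.500 × 1910 × (862 − 6.22) × 6.18 / 2810 = 1797 m³.
HRT = V/Q = 1797 m³ / 1910 m³·d⁻¹ = 0.9411 d × 24 = 22.59 h.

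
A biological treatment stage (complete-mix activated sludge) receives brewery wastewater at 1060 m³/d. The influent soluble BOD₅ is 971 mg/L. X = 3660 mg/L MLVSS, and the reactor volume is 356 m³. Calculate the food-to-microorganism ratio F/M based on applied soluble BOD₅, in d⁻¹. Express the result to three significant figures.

F/M ≈ 0.790 d⁻¹

F/M = applied load / biomass = Q·S₀/(V·X) = 1060 × 971 / (356.0 × 3660) = 0.7899 d⁻¹.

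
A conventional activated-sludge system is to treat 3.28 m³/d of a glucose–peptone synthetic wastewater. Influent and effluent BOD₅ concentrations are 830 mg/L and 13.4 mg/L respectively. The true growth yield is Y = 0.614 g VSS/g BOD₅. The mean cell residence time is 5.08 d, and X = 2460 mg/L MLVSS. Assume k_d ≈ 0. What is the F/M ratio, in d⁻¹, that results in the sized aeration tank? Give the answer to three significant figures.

With k_d = 0 the design equation reduces to V = Y Q (S₀−S) θ_c / X = 0.614 × 3.28 × (830 − 13.4) × 5.08 / 2460 = 3.396 m³.
F/M = Q·S₀ / (V·X) = 3.28 × 830 / (3.396 × 2460) = 0.3259 g BOD₅·(g VSS·d)⁻¹.

F/M ≈ 0.326 d⁻¹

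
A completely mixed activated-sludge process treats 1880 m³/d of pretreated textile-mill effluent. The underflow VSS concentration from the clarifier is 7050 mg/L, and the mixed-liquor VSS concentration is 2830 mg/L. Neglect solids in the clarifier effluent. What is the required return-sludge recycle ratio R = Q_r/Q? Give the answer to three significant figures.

Solids balance on the clarifier gives (1+R)X = R·X_r, so R = X/(X_r − X) = 2830 / (7050 − 2830) = 0.6706.

R ≈ 0.671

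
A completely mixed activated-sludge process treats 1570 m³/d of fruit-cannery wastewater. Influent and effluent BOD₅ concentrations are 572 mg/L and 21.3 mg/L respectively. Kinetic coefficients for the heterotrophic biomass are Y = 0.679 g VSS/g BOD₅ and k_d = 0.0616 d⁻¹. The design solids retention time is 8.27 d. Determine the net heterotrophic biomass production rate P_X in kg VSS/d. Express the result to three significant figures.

Observed yield with endogenous decay: Y_obs = Y / (1 + k_d·θ_c) = 0.679 / (1 + 0.0616 × 8.27) = 0.679 / 1.509 = 0.4498 g VSS/g BOD₅.
Mass of BOD₅ removed per day: Q(S₀ − S) = 1570 × 550.7 g/m³ = 864.6 kg/d.
So the net sludge growth is P_X = 0.4498 × 864.6 = 388.9 kg VSS/d.

P_X ≈ 389 kg VSS/d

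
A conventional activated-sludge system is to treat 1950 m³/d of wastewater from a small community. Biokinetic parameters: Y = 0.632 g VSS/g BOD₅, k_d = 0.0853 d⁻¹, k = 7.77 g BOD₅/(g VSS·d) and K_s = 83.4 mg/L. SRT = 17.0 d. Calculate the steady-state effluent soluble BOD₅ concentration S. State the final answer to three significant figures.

S ≈ 2.52 mg/L

For a completely mixed reactor with recycle the Lawrence–McCarty relation gives S = K_s·(1 + k_d·θ_c) / [θ_c·(Y·k − k_d) − 1] = 83.4 × (1 + 0.0853 × 17.0) / [17.0 × (0.632 × 7.77 − 0.0853) − 1] = 204.3 / 81.03 = 2.522 mg/L.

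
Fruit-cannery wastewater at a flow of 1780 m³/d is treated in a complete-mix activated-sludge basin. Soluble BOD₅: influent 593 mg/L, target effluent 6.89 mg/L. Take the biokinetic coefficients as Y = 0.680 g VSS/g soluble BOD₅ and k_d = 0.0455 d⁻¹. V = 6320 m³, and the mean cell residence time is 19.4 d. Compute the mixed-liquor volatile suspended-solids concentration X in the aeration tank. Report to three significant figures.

X ≈ 1160 mg/L

From V·X·(1 + k_d·θ_c) = Y·Q·(S₀ − S)·θ_c: X = 0.680 × 1780 × (593 − 6.89) × 19.4 / [6320 × (1 + 0.0455 × 19.4)] = 1157 mg/L.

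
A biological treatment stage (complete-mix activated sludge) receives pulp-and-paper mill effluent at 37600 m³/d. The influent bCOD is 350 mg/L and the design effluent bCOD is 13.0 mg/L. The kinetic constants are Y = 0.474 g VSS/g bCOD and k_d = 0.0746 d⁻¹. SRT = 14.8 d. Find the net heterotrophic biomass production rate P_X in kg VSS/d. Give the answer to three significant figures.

P_X ≈ 2850 kg VSS/d

The observed yield is Y_obs = Y/(1 + k_d·θ_c) = 0.474 / (1 + 0.0746 × 14.8) = 0.474 / 2.104 = 0.2253 g VSS per g bCOD removed.
Substrate removed = Q·(S₀ − S) = 37600 m³/d × (350 − 13.0) g/m³ = 1.27×10^7 g/d = 12671 kg/d.
Biomass produced: P_X = Y_obs·Q·ΔS = 0.2253 × 12671 ≈ 2855 kg VSS/d.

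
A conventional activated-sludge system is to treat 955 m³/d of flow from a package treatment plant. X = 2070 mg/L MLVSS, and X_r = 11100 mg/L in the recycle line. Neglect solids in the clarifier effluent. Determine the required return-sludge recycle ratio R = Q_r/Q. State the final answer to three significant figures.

R ≈ 0.229

R = Q_r/Q = X/(X_r − X) = 2070 / (11100 − 2070) = 0.2292.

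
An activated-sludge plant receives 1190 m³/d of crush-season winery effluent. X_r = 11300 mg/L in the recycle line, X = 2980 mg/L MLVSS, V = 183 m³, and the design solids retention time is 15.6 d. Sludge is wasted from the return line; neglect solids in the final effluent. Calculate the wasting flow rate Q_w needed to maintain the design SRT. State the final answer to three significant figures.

Q_w = (V·X)/(θ_c X_r) = 183.0 × 2980 / (15.6 × 11300) = 3.094 m³/d.

Q_w ≈ 3.09 m³/d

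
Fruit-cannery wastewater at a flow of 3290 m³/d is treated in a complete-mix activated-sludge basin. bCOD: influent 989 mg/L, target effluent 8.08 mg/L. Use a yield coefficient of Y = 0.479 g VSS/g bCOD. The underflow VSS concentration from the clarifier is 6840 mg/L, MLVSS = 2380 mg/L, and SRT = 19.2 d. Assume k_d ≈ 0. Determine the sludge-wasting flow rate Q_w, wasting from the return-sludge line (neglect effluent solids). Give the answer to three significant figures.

Q_w ≈ 226 m³/d

Biomass mass balance (decay neglected): V·X = Y·Q·(S₀ − S)·θ_c, so V = 0.479 × 3290 × (989 − 8.08) × 19.2 / 2380 = 12471 m³.
Q_w = (V·X)/(θ_c X_r) = 12471 × 2380 / (19.2 × 6840) = 226.0 m³/d.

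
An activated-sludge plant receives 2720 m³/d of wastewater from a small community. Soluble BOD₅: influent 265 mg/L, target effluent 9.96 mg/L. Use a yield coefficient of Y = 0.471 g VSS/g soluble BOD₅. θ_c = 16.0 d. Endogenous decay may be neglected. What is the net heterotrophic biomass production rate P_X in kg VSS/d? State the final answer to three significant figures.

Since k_d ≈ 0, Y_obs = Y = 0.471 g VSS/g soluble BOD₅.
Mass of soluble BOD₅ removed per day: Q(S₀ − S) = 2720 × 255.0 g/m³ = 693.7 kg/d.
Net biomass production P_X = Y_obs × Q·(S₀ − S) = 0.4710 × 693.7 = 326.7 kg VSS/d.

P_X ≈ 327 kg VSS/d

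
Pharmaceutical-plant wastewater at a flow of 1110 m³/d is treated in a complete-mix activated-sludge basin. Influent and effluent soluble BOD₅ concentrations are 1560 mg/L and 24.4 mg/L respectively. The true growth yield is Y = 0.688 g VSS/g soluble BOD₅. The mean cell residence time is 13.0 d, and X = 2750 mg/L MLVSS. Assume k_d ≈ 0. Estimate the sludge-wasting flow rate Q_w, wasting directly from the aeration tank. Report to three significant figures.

Q_w ≈ 426 m³/d

With k_d = 0 the design equation reduces to V = Y Q (S₀−S) θ_c / X = 0.688 × 1110 × (1560 − 24.4) × 13.0 / 2750 = 5544 m³.
With mixed-liquor wasting, θ_c = V/Q_w, so Q_w = V/θ_c = 5544/13.0 = 426.4 m³/d.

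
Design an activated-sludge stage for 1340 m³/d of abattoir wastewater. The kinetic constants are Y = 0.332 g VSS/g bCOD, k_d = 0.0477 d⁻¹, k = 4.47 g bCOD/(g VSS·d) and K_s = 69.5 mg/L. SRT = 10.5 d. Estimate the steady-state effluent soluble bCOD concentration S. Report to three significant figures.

Effluent substrate depends only on kinetics and SRT: S = K_s(1 + k_d θ_c) / [θ_c(Yk − k_d) − 1] = 69.5 × (1 + 0.0477 × 10.5) / [10.5 × (0.332 × 4.47 − 0.0477) − 1] = 104.3 / 14.08 = 7.407 mg/L.

S ≈ 7.41 mg/L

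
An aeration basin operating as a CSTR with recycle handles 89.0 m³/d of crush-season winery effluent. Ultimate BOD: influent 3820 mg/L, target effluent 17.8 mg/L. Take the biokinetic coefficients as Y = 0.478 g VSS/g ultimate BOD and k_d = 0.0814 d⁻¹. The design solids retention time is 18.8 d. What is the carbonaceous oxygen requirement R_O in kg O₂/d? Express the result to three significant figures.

Observed yield with endogenous decay: Y_obs = Y / (1 + k_d·θ_c) = 0.478 / (1 + 0.0814 × 18.8) = 0.478 / 2.530 = 0.1889 g VSS/g ultimate BOD.
Mass of ultimate BOD removed per day: Q(S₀ − S) = 89.0 × 3802 g/m³ = 338.4 kg/d.
Biomass synthesised: P_X = Y_obs × 338.4 = 63.93 kg VSS/d.
Carbonaceous O₂ demand = substrate oxidised − cell-mass equivalent = 338.4 − 1.42 × 63.93 = 247.6 kg O₂/d.

R_O ≈ 248 kg O₂/d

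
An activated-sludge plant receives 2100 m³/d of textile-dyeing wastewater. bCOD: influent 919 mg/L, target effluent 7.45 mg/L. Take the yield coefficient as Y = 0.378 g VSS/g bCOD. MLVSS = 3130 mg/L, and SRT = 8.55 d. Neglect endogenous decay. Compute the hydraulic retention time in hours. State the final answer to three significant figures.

Biomass mass balance (decay neglected): V·X = Y·Q·(S₀ − S)·θ_c, so V = 0.378 × 2100 × (919 − 7.45) × 8.55 / 3130 = 1977 m³.
Hydraulic retention time τ = V/Q = 1977 / 2100 = 0.9412 d = 22.59 h.

τ ≈ 22.6 h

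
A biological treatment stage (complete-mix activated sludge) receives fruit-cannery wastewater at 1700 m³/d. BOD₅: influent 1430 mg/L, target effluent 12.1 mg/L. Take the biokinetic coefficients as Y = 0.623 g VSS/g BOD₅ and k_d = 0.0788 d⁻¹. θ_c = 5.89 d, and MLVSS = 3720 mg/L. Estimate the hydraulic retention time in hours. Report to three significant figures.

Rearranging the biomass balance for a CMAS with decay, V = Y·Q·ΔS·θ_c / [X·(1+k_d θ_c)] = 0.623 × 1700 × (1430 − 12.1) × 5.89 / [3720 × (1 + 0.0788 × 5.89)] = 8.85×10^6 / 5447 = 1624 m³.
τ = V/Q = 1624/1700 = 0.9553 d, or 22.93 h.

τ ≈ 22.9 h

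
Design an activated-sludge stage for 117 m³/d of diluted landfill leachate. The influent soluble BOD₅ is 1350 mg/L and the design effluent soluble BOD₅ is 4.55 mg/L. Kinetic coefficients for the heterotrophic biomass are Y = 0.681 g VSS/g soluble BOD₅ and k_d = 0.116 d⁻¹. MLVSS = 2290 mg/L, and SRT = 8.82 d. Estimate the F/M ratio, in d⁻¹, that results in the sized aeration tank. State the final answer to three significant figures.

From the SRT design equation V = Y Q (S₀−S) θ_c / [X (1 + k_d θ_c)] = 0.681 × 117 × (1350 − 4.55) × 8.82 / [2290 × (1 + 0.116 × 8.82)] = 9.46×10^5 / 4633 = 204.1 m³.
Food-to-microorganism ratio F/M = Q S₀ / (V X) = 117 × 1350 / (204.1 × 2290) = 0.3380 d⁻¹.

F/M ≈ 0.338 d⁻¹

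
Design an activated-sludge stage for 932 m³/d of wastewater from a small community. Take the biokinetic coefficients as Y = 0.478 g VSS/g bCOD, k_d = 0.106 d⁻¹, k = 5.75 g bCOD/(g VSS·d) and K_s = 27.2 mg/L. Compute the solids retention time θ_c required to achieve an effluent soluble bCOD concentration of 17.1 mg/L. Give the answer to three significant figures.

At the target effluent, Y k S/(K_s+S) = 0.478×5.75×17.1/44.30 = 1.061 d⁻¹.
θ_c = 1/(μ − k_d) = 1/(1.061 − 0.106) = 1/0.9549 = 1.047 d.

θ_c ≈ 1.05 d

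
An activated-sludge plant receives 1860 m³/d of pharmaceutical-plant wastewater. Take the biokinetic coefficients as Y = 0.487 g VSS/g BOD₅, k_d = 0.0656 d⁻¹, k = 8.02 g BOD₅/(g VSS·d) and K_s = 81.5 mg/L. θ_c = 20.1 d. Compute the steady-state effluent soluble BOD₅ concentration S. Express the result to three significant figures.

From the Monod/SRT balance for a CMAS, S = K_s·(1+k_d θ_c)/[θ_c·(Y k − k_d) − 1] = 81.5 × (1 + 0.0656 × 20.1) / [20.1 × (0.487 × 8.02 − 0.0656) − 1] = 189.0 / 76.19 = 2.480 mg/L.

S ≈ 2.48 mg/L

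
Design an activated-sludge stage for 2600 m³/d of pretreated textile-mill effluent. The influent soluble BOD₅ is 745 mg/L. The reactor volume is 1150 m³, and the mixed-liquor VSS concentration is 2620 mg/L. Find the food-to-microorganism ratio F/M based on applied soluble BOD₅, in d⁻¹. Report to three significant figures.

F/M ≈ 0.643 d⁻¹

Food-to-microorganism ratio F/M = Q S₀ / (V X) = 2600 × 745 / (1150 × 2620) = 0.6429 d⁻¹.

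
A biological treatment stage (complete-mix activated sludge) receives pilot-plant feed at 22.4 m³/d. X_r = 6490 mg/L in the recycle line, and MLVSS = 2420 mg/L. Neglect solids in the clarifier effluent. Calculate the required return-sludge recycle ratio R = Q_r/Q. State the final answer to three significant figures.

Mass balance around the secondary clarifier (neglecting effluent solids): R = X / (X_r − X) = 2420 / (6490 − 2420) = 0.5946.

R ≈ 0.595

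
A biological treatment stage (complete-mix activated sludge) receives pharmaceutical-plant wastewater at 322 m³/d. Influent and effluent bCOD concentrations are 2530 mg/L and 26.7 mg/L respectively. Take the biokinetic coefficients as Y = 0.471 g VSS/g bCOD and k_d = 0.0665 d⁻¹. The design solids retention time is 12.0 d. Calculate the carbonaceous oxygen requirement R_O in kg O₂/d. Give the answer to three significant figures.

R_O ≈ 506 kg O₂/d

Y_obs = Y / (1 + k_d θ_c) = 0.471 / (1 + 0.0665 × 12.0) = 0.471 / 1.798 = 0.2620.
ΔS = 2530 − 26.7 = 2503 mg/L, so the substrate removal rate is 322 × 2503/1000 = 806.1 kg bCOD/d.
Net sludge production P_X = 0.2620 × 806.1 = 211.2 kg VSS/d.
R_O = Q·ΔS − 1.42 P_X = 806.1 − 299.8 = 506.2 kg O₂/d.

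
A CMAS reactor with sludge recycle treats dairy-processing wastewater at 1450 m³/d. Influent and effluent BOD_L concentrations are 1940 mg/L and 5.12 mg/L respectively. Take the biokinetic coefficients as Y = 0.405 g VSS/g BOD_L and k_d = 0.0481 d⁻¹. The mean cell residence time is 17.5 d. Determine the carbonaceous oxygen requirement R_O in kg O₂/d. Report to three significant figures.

Observed yield with endogenous decay: Y_obs = Y / (1 + k_d·θ_c) = 0.405 / (1 + 0.0481 × 17.5) = 0.405 / 1.842 = 0.2199 g VSS/g BOD_L.
Q·(S₀ − S) = 1450 × (1940 − 5.12) × 10⁻³ = 2806 kg/d removed.
Biomass synthesised: P_X = Y_obs × 2806 = 616.9 kg VSS/d.
Carbonaceous O₂ demand = substrate oxidised − cell-mass equivalent = 2806 − 1.42 × 616.9 = 1930 kg O₂/d.

R_O ≈ 1930 kg O₂/d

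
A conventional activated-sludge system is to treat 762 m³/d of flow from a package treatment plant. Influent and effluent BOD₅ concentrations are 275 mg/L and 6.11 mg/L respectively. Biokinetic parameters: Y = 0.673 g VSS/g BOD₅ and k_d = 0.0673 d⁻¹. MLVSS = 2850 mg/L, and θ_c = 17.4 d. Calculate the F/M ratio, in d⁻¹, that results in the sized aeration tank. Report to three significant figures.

Steady-state biomass mass balance: V·X·(1 + k_d·θ_c) = Y·Q·(S₀ − S)·θ_c, so V = 0.673 × 762 × (275 − 6.11) × 17.4 / [2850 × (1 + 0.0673 × 17.4)] = 2.4×10^6 / 6187 = 387.8 m³.
F/M = applied load / biomass = Q·S₀/(V·X) = 762 × 275 / (387.8 × 2850) = 0.1896 d⁻¹.

F/M ≈ 0.190 d⁻¹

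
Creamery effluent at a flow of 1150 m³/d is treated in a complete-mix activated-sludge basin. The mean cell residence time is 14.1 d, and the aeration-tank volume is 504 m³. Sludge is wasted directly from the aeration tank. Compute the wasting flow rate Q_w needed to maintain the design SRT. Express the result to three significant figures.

With mixed-liquor wasting, θ_c = V/Q_w, so Q_w = V/θ_c = 504.0/14.1 = 35.74 m³/d.

Q_w ≈ 35.7 m³/d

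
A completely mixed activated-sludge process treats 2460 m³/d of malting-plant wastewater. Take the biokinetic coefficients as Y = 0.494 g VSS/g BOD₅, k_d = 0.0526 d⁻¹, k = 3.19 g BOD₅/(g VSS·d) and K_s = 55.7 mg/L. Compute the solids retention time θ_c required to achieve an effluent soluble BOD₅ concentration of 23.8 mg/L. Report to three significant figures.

Specific growth rate at S = 23.8 mg/L: μ = YkS/(K_s+S) = 0.494·3.19·23.8/(55.7+23.8) = 0.4718 d⁻¹.
Then 1/θ_c = μ − k_d = 0.4718 − 0.0526 = 0.4192 d⁻¹, giving θ_c = 2.386 d.

θ_c ≈ 2.39 d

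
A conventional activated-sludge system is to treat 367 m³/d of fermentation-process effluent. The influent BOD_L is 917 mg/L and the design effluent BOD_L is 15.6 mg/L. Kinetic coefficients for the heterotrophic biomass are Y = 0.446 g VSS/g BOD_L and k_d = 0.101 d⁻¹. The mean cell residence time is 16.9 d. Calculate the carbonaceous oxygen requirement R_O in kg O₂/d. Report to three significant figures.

R_O ≈ 253 kg O₂/d

Correct the yield for decay: Y_obs = Y/(1 + k_d θ_c) = 0.446 / (1 + 0.101 × 16.9) = 0.446 / 2.707 = 0.1648.
Mass of BOD_L removed per day: Q(S₀ − S) = 367 × 901.4 g/m³ = 330.8 kg/d.
Biomass synthesised: P_X = Y_obs × 330.8 = 54.51 kg VSS/d.
R_O = Q·(S₀ − S) − 1.42·P_X = 330.8 − 1.42 × 54.51 = 253.4 kg O₂/d.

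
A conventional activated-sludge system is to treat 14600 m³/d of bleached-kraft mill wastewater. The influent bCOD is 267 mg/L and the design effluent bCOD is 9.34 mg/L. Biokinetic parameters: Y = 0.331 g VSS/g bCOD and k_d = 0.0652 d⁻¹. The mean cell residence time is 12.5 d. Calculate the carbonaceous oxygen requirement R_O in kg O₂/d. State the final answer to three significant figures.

Observed yield with endogenous decay: Y_obs = Y / (1 + k_d·θ_c) = 0.331 / (1 + 0.0652 × 12.5) = 0.331 / 1.815 = 0.1824 g VSS/g bCOD.
Mass of bCOD removed per day: Q(S₀ − S) = 14600 × 257.7 g/m³ = 3762 kg/d.
Biomass synthesised: P_X = Y_obs × 3762 = 686.0 kg VSS/d.
R_O = Q·(S₀ − S) − 1.42·P_X = 3762 − 1.42 × 686.0 = 2788 kg O₂/d.

R_O ≈ 2790 kg O₂/d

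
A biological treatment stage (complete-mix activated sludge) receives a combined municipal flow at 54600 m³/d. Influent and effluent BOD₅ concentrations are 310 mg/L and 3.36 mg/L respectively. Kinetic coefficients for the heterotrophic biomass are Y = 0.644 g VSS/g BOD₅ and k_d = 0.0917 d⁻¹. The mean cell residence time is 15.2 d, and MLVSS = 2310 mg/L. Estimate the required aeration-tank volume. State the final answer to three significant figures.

Rearranging the biomass balance for a CMAS with decay, V = Y·Q·ΔS·θ_c / [X·(1+k_d θ_c)] = 0.644 × 54600 × (310 − 3.36) × 15.2 / [2310 × (1 + 0.0917 × 15.2)] = 1.64×10^8 / 5530 = 29638 m³.

V ≈ 29600 m³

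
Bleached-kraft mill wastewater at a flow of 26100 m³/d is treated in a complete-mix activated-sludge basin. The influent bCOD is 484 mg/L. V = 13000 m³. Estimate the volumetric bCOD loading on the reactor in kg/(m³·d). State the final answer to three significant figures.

L_v ≈ 0.972 kg bCOD/(m³·d)

Applied bCOD load per unit volume = Q·S₀/V = (26100 × 484/1000)/13000 = 0.9717 kg bCOD·m⁻³·d⁻¹.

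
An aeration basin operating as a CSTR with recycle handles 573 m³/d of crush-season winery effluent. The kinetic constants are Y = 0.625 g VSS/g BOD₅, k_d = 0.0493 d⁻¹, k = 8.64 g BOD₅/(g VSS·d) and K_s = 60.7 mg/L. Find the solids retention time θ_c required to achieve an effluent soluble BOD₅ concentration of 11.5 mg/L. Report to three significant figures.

θ_c ≈ 1.23 d

Specific growth rate at S = 11.5 mg/L: μ = YkS/(K_s+S) = 0.625·8.64·11.5/(60.7+11.5) = 0.8601 d⁻¹.
Then 1/θ_c = μ − k_d = 0.8601 − 0.0493 = 0.8108 d⁻¹, giving θ_c = 1.233 d.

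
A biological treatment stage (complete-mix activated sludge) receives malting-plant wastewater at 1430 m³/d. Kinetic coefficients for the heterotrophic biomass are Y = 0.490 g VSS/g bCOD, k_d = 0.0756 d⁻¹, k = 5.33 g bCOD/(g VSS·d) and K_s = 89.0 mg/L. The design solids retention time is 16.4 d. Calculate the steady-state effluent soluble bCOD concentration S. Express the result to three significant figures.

For a completely mixed reactor with recycle the Lawrence–McCarty relation gives S = K_s·(1 + k_d·θ_c) / [θ_c·(Y·k − k_d) − 1] = 89.0 × (1 + 0.0756 × 16.4) / [16.4 × (0.490 × 5.33 − 0.0756) − 1] = 199.3 / 40.59 = 4.911 mg/L.

S ≈ 4.91 mg/L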